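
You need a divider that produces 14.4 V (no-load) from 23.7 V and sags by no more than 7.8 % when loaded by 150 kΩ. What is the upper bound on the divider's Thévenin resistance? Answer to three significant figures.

R_th ≤ 12.7 kΩ

Loading drop = R_th/(R_th + R_L) ≤ 0.0780, so R_th ≤ R_L · ε/(1−ε) = 150 kΩ × 0.0780/0.9220 = 12.7 kΩ.
(Any R1, R2 with R2/(R1+R2) = 0.608 and R1‖R2 ≤ 12.7 kΩ will meet the spec.)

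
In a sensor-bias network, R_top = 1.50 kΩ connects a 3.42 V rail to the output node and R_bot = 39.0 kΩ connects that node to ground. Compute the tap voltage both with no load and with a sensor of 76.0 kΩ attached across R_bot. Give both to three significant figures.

Unloaded: 3.29 V; loaded: 3.23 V

Open-circuit: V = 3.42 × 39.0/(1.50 + 39.0) = 3.29 V.
With the load, R_bot becomes R_bot‖R_L = 25.77 kΩ, so V = 3.42 × 25.77/27.27 = 3.23 V.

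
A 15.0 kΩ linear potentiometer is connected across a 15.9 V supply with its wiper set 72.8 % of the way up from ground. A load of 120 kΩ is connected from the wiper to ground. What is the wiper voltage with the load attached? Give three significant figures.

The wiper splits the pot into (1−α)R = 4.080 kΩ above and αR = 10.92 kΩ below.
Lower section ‖ load = 10.01 kΩ.
V_wiper = 15.9 × 10.01/(4.080 + 10.01) = 11.3 V.

V ≈ 11.3 V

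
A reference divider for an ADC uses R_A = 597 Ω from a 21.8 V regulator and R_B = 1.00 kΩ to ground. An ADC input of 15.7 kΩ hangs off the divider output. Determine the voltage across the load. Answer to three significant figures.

V_out ≈ 13.3 V

The load sits in parallel with R_B: R_B‖R_L = (1000 × 15700) / (1000 + 15700) = 940.1 Ω.
V_out = 21.8 × 940.1 / (597 + 940.1) = 21.8 × 940.1/1537 = 13.3 V.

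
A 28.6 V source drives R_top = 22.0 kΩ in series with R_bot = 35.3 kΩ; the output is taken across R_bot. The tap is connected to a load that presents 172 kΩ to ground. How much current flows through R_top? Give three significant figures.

I ≈ 0.558 mA

R_bot‖R_L = 29.29 kΩ, so the source sees R_top + R_bot‖R_L = 51.29 kΩ.
I = 28.6 V / 51.29 kΩ = 0.558 mA.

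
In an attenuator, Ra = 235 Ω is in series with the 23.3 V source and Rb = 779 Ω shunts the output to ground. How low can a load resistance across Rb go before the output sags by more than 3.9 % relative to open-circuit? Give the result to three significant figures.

Output resistance R_th = Ra‖Rb = (235 × 779)/1014 = 180.5 Ω.
The fractional drop is R_th/(R_th + R_L); requiring this ≤ 0.0390 gives R_L ≥ R_th(1/0.0390 − 1) = 180.5 × 24.64 = 4.45 kΩ.

R_L(min) ≈ 4.45 kΩ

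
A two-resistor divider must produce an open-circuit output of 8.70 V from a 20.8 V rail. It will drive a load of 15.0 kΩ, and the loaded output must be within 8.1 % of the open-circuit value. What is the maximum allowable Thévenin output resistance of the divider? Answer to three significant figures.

Loading drop = R_th/(R_th + R_L) ≤ 0.0810, so R_th ≤ R_L · ε/(1−ε) = 15.0 kΩ × 0.0810/0.9190 = 1.32 kΩ.
(Any R1, R2 with R2/(R1+R2) = 0.418 and R1‖R2 ≤ 1.32 kΩ will meet the spec.)

R_th ≤ 1.32 kΩ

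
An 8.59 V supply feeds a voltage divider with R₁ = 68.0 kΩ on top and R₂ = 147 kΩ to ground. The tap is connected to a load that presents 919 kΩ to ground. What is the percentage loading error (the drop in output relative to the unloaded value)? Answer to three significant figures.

The divider's output (Thévenin) resistance is R₁‖R₂ = 46.49 kΩ.
Fractional drop under load = R_th/(R_th + R_L) = 46.49 / (46.49 + 919) = 0.04815.
So the output falls by 4.82 %.

4.82 %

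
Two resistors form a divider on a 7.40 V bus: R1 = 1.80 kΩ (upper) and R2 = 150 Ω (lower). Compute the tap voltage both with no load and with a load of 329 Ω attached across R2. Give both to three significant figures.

Unloaded: 0.569 V; loaded: 0.401 V

Open-circuit: V = 7.40 × 150/(1800 + 150) = 0.569 V.
With the load, R2 becomes R2‖R_L = 103.0 Ω, so V = 7.40 × 103.0/1903 = 0.401 V.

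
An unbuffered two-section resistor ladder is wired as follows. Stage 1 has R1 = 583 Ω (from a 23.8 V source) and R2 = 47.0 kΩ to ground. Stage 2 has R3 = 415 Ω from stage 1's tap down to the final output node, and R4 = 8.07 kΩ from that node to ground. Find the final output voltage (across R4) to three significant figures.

V_out ≈ 20.9 V

Stage 2 presents R3+R4 = 8485 Ω as a load on stage 1's tap.
Stage 1's lower leg becomes R2‖(R3+R4) = 7187 Ω, so V_mid = 23.8 × 7187/7770 = 22.01 V.
Stage 2 is itself unloaded: V_out = V_mid × R4/(R3+R4) = 22.01 × 8070/8485 = 20.9 V.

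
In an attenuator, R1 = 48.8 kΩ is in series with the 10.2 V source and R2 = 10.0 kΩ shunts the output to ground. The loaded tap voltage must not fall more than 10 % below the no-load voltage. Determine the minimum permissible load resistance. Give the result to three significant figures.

Output resistance R_th = R1‖R2 = (48.8 × 10.0)/58.80 = 8.299 kΩ.
The fractional drop is R_th/(R_th + R_L); requiring this ≤ 0.100 gives R_L ≥ R_th(1/0.100 − 1) = 8.299 × 9.000 = 74.7 kΩ.

R_L(min) ≈ 74.7 kΩ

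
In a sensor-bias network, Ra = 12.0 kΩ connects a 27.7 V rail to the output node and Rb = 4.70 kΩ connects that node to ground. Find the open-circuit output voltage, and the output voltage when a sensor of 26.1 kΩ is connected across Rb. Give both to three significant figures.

Open-circuit: V = 27.7 × 4.70/(12.0 + 4.70) = 7.80 V.
With the load, Rb becomes Rb‖R_L = 3.983 kΩ, so V = 27.7 × 3.983/15.98 = 6.90 V.

Unloaded: 7.80 V; loaded: 6.90 V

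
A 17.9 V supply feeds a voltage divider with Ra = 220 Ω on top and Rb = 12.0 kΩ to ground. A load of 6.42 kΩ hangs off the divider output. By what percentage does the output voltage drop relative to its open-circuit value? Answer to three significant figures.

3.26 %

The divider's output (Thévenin) resistance is Ra‖Rb = 216.0 Ω.
Fractional drop under load = R_th/(R_th + R_L) = 216.0 / (216.0 + 6420) = 0.03256.
So the output falls by 3.26 %.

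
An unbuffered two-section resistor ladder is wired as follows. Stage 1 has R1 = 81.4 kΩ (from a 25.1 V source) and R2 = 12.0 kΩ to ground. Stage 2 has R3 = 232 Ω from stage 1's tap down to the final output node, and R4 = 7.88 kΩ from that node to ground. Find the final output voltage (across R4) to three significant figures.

V_out ≈ 1.37 V

Stage 2 presents R3+R4 = 8112 Ω as a load on stage 1's tap.
Stage 1's lower leg becomes R2‖(R3+R4) = 4840 Ω, so V_mid = 25.1 × 4840/86240 = 1.409 V.
Stage 2 is itself unloaded: V_out = V_mid × R4/(R3+R4) = 1.409 × 7880/8112 = 1.37 V.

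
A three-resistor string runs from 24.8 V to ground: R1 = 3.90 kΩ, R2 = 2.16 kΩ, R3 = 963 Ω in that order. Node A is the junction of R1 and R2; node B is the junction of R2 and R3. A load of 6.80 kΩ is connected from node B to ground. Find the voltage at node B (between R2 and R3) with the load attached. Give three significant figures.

At node B, R3 is in parallel with the load: R3‖R_L = 843.5 Ω.
Below node A the resistance is R2 + (R3‖R_L) = 3004 Ω, so V_A = 24.8 × 3004/6904 = 10.79 V.
Then V_B = V_A × (R3‖R_L)/(R2 + R3‖R_L) = 10.79 × 843.5/3004 = 3.03 V.

V ≈ 3.03 V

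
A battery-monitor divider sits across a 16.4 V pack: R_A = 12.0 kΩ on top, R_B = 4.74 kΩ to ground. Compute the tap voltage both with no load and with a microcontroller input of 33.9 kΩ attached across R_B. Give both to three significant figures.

Unloaded: 4.64 V; loaded: 4.22 V

Open-circuit: V = 16.4 × 4.74/(12.0 + 4.74) = 4.64 V.
With the load, R_B becomes R_B‖R_L = 4.159 kΩ, so V = 16.4 × 4.159/16.16 = 4.22 V.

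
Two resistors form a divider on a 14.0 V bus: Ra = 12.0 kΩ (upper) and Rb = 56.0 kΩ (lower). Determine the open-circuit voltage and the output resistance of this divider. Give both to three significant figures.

V_th = 11.5 V, R_th = 9.88 kΩ

V_th is the open-circuit tap voltage: 14.0 × 56.0/(12.0 + 56.0) = 11.5 V.
With the supply zeroed, Ra and Rb appear in parallel from the tap: R_th = Ra‖Rb = (12.0 × 56.0)/68.00 = 9.88 kΩ.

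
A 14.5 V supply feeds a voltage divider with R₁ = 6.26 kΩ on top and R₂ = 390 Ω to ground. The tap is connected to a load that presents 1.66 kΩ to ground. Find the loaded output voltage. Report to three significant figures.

The load sits in parallel with R₂: R₂‖R_L = (390 × 1660) / (390 + 1660) = 315.8 Ω.
V_out = 14.5 × 315.8 / (6260 + 315.8) = 14.5 × 315.8/6576 = 0.696 V.

V_out ≈ 0.696 V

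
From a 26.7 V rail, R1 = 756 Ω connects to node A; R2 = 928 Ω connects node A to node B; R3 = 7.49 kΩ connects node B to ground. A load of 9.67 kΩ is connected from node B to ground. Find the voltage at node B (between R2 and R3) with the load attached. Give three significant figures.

At node B, R3 is in parallel with the load: R3‖R_L = 4221 Ω.
Below node A the resistance is R2 + (R3‖R_L) = 5149 Ω, so V_A = 26.7 × 5149/5905 = 23.28 V.
Then V_B = V_A × (R3‖R_L)/(R2 + R3‖R_L) = 23.28 × 4221/5149 = 19.1 V.

V ≈ 19.1 V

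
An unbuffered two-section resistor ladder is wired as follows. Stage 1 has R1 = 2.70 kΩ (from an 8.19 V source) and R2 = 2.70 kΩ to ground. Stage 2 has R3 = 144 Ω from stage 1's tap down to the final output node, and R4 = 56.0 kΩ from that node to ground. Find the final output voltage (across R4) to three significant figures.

V_out ≈ 3.99 V

Stage 2 presents R3+R4 = 56140 Ω as a load on stage 1's tap.
Stage 1's lower leg becomes R2‖(R3+R4) = 2576 Ω, so V_mid = 8.19 × 2576/5276 = 3.999 V.
Stage 2 is itself unloaded: V_out = V_mid × R4/(R3+R4) = 3.999 × 56000/56140 = 3.99 V.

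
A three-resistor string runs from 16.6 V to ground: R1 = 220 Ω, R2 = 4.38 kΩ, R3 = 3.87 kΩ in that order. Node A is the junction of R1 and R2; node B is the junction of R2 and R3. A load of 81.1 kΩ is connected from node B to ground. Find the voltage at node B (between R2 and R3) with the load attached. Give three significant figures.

V ≈ 7.39 V

At node B, R3 is in parallel with the load: R3‖R_L = 3694 Ω.
Below node A the resistance is R2 + (R3‖R_L) = 8074 Ω, so V_A = 16.6 × 8074/8294 = 16.16 V.
Then V_B = V_A × (R3‖R_L)/(R2 + R3‖R_L) = 16.16 × 3694/8074 = 7.39 V.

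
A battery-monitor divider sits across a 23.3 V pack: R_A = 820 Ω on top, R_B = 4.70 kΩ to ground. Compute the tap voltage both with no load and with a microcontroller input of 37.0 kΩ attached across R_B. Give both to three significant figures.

Unloaded: 19.8 V; loaded: 19.5 V

Open-circuit: V = 23.3 × 4700/(820 + 4700) = 19.8 V.
With the load, R_B becomes R_B‖R_L = 4170 Ω, so V = 23.3 × 4170/4990 = 19.5 V.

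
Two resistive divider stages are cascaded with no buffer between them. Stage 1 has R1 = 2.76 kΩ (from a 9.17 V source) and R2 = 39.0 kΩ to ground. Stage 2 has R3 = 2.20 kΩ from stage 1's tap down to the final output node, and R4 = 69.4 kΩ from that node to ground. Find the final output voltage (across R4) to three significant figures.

V_out ≈ 8.01 V

Stage 2 presents R3+R4 = 71.60 kΩ as a load on stage 1's tap.
Stage 1's lower leg becomes R2‖(R3+R4) = 25.25 kΩ, so V_mid = 9.17 × 25.25/28.01 = 8.266 V.
Stage 2 is itself unloaded: V_out = V_mid × R4/(R3+R4) = 8.266 × 69.4/71.60 = 8.01 V.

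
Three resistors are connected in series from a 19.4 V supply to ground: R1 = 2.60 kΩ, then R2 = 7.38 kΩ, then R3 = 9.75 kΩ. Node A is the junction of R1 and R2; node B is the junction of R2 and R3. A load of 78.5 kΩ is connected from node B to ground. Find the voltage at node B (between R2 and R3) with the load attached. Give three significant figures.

V ≈ 9.02 V

At node B, R3 is in parallel with the load: R3‖R_L = 8.673 kΩ.
Below node A the resistance is R2 + (R3‖R_L) = 16.05 kΩ, so V_A = 19.4 × 16.05/18.65 = 16.70 V.
Then V_B = V_A × (R3‖R_L)/(R2 + R3‖R_L) = 16.70 × 8.673/16.05 = 9.02 V.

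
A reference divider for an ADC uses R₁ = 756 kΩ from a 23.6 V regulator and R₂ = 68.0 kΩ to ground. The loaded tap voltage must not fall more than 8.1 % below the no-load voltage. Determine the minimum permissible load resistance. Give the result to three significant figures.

Output resistance R_th = R₁‖R₂ = (756 × 68.0)/824.0 = 62.39 kΩ.
The fractional drop is R_th/(R_th + R_L); requiring this ≤ 0.0810 gives R_L ≥ R_th(1/0.0810 − 1) = 62.39 × 11.35 = 708 kΩ.

R_L(min) ≈ 708 kΩ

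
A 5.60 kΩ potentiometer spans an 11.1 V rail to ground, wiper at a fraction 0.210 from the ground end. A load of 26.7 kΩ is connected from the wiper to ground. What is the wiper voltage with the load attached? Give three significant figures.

The wiper splits the pot into (1−α)R = 4.424 kΩ above and αR = 1.176 kΩ below.
Lower section ‖ load = 1.126 kΩ.
V_wiper = 11.1 × 1.126/(4.424 + 1.126) = 2.25 V.

V ≈ 2.25 V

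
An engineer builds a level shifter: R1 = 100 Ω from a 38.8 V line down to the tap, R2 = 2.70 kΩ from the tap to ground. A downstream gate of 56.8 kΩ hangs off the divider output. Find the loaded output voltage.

The load sits in parallel with R2: R2‖R_L = (2700 × 56800) / (2700 + 56800) = 2577 Ω.
V_out = 38.8 × 2577 / (100 + 2577) = 38.8 × 2577/2677 = 37.4 V.

V_out ≈ 37.4 V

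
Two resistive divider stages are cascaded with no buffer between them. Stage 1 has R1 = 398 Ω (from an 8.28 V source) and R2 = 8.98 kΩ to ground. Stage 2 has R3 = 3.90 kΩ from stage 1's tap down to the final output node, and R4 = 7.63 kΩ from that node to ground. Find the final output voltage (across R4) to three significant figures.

V_out ≈ 5.08 V

Stage 2 presents R3+R4 = 11530 Ω as a load on stage 1's tap.
Stage 1's lower leg becomes R2‖(R3+R4) = 5048 Ω, so V_mid = 8.28 × 5048/5446 = 7.675 V.
Stage 2 is itself unloaded: V_out = V_mid × R4/(R3+R4) = 7.675 × 7630/11530 = 5.08 V.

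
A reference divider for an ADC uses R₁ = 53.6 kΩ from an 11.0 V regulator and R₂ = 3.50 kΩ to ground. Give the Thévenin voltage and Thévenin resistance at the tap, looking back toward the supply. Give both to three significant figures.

V_th is the open-circuit tap voltage: 11.0 × 3.50/(53.6 + 3.50) = 0.674 V.
With the supply zeroed, R₁ and R₂ appear in parallel from the tap: R_th = R₁‖R₂ = (53.6 × 3.50)/57.10 = 3.29 kΩ.

V_th = 0.674 V, R_th = 3.29 kΩ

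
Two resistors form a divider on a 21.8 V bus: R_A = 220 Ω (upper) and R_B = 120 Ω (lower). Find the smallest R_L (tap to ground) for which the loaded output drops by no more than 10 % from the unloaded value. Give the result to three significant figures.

Output resistance R_th = R_A‖R_B = (220 × 120)/340.0 = 77.65 Ω.
The fractional drop is R_th/(R_th + R_L); requiring this ≤ 0.100 gives R_L ≥ R_th(1/0.100 − 1) = 77.65 × 9.000 = 699 Ω.

R_L(min) ≈ 699 Ω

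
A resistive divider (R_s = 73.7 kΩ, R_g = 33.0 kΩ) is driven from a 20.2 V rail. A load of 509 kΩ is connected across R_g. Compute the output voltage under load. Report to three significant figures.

V_out ≈ 5.98 V

The load sits in parallel with R_g: R_g‖R_L = (33.0 × 509) / (33.0 + 509) = 30.99 kΩ.
V_out = 20.2 × 30.99 / (73.7 + 30.99) = 20.2 × 30.99/104.7 = 5.98 V.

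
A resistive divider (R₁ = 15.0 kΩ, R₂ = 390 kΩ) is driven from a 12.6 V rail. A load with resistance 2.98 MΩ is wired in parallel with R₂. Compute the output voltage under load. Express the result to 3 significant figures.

The load sits in parallel with R₂: R₂‖R_L = (390 × 2980) / (390 + 2980) = 344.9 kΩ.
V_out = 12.6 × 344.9 / (15.0 + 344.9) = 12.6 × 344.9/359.9 = 12.1 V.
(Unloaded it would have been 12.1 V.)

V_out ≈ 12.1 V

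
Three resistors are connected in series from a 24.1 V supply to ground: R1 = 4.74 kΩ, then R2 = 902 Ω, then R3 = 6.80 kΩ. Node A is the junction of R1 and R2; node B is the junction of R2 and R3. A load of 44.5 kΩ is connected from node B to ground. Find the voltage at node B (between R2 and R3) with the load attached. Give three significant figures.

V ≈ 12.3 V

At node B, R3 is in parallel with the load: R3‖R_L = 5899 Ω.
Below node A the resistance is R2 + (R3‖R_L) = 6801 Ω, so V_A = 24.1 × 6801/11540 = 14.20 V.
Then V_B = V_A × (R3‖R_L)/(R2 + R3‖R_L) = 14.20 × 5899/6801 = 12.3 V.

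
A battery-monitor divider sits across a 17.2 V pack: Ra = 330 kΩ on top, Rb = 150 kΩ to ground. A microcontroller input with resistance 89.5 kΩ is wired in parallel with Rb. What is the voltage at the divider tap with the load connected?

V_out ≈ 2.50 V

The load sits in parallel with Rb: Rb‖R_L = (150 × 89.5) / (150 + 89.5) = 56.05 kΩ.
V_out = 17.2 × 56.05 / (330 + 56.05) = 17.2 × 56.05/386.1 = 2.50 V.
(Unloaded it would have been 5.38 V.)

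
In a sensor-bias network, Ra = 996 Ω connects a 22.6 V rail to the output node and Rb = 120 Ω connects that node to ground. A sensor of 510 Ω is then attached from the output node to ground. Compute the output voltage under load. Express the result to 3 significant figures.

The load sits in parallel with Rb: Rb‖R_L = (120 × 510) / (120 + 510) = 97.14 Ω.
V_out = 22.6 × 97.14 / (996 + 97.14) = 22.6 × 97.14/1093 = 2.01 V.

V_out ≈ 2.01 V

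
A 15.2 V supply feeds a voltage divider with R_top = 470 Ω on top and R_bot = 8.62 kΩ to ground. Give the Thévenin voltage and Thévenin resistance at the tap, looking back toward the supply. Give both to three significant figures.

V_th = 14.4 V, R_th = 446 Ω

V_th is the open-circuit tap voltage: 15.2 × 8620/(470 + 8620) = 14.4 V.
With the supply zeroed, R_top and R_bot appear in parallel from the tap: R_th = R_top‖R_bot = (470 × 8620)/9090 = 446 Ω.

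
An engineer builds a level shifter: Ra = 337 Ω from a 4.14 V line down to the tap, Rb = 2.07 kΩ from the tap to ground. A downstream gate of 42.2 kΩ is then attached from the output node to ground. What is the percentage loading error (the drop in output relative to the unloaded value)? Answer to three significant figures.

The divider's output (Thévenin) resistance is Ra‖Rb = 289.8 Ω.
Fractional drop under load = R_th/(R_th + R_L) = 289.8 / (289.8 + 42200) = 0.006821.
So the output falls by 0.682 %.

0.682 %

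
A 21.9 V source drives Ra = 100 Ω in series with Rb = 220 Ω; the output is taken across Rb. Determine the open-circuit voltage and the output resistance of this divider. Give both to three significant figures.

V_th is the open-circuit tap voltage: 21.9 × 220/(100 + 220) = 15.1 V.
With the supply zeroed, Ra and Rb appear in parallel from the tap: R_th = Ra‖Rb = (100 × 220)/320.0 = 68.8 Ω.

V_th = 15.1 V, R_th = 68.8 Ω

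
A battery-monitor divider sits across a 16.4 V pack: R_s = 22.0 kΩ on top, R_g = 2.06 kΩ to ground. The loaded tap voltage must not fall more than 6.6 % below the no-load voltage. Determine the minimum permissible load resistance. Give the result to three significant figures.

R_L(min) ≈ 26.7 kΩ

Output resistance R_th = R_s‖R_g = (22.0 × 2.06)/24.06 = 1.884 kΩ.
The fractional drop is R_th/(R_th + R_L); requiring this ≤ 0.0660 gives R_L ≥ R_th(1/0.0660 − 1) = 1.884 × 14.15 = 26.7 kΩ.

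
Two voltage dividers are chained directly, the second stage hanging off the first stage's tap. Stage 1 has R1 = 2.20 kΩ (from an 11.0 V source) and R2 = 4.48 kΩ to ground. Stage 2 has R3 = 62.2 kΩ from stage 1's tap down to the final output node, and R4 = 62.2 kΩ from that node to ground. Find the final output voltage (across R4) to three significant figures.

Stage 2 presents R3+R4 = 124.4 kΩ as a load on stage 1's tap.
Stage 1's lower leg becomes R2‖(R3+R4) = 4.324 kΩ, so V_mid = 11.0 × 4.324/6.524 = 7.291 V.
Stage 2 is itself unloaded: V_out = V_mid × R4/(R3+R4) = 7.291 × 62.2/124.4 = 3.65 V.

V_out ≈ 3.65 V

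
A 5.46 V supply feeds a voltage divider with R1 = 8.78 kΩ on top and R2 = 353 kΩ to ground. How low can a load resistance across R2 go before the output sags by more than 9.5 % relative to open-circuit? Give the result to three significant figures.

R_L(min) ≈ 81.6 kΩ

Output resistance R_th = R1‖R2 = (8.78 × 353)/361.8 = 8.567 kΩ.
The fractional drop is R_th/(R_th + R_L); requiring this ≤ 0.0950 gives R_L ≥ R_th(1/0.0950 − 1) = 8.567 × 9.526 = 81.6 kΩ.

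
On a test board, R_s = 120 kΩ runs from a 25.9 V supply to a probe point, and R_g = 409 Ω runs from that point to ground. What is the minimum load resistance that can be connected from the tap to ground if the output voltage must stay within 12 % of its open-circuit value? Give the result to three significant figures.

R_L(min) ≈ 2.99 kΩ

Output resistance R_th = R_s‖R_g = (120000 × 409)/120400 = 407.6 Ω.
The fractional drop is R_th/(R_th + R_L); requiring this ≤ 0.120 gives R_L ≥ R_th(1/0.120 − 1) = 407.6 × 7.333 = 2.99 kΩ.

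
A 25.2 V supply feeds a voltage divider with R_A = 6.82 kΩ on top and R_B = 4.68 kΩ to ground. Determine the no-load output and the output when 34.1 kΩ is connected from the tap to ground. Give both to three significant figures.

Unloaded: 10.3 V; loaded: 9.48 V

Open-circuit: V = 25.2 × 4.68/(6.82 + 4.68) = 10.3 V.
With the load, R_B becomes R_B‖R_L = 4.115 kΩ, so V = 25.2 × 4.115/10.94 = 9.48 V.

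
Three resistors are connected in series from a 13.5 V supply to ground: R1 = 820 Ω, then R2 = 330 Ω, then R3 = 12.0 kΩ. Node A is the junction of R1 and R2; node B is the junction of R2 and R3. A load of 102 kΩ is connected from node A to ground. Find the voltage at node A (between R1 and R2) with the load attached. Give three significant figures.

Below node A the series string R2+R3 = 12330 Ω sits in parallel with the 102000 Ω load: 11000 Ω.
V_A = 13.5 × 11000/(820 + 11000) = 12.6 V.

V ≈ 12.6 V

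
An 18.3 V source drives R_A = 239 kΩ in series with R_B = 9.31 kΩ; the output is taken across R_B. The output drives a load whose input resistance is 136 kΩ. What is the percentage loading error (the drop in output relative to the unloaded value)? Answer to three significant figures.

6.18 %

The divider's output (Thévenin) resistance is R_A‖R_B = 8.961 kΩ.
Fractional drop under load = R_th/(R_th + R_L) = 8.961 / (8.961 + 136) = 0.06182.
So the output falls by 6.18 %.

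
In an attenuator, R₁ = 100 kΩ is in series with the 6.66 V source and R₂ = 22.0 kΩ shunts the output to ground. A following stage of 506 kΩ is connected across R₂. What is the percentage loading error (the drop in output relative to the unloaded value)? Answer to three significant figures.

3.44 %

The divider's output (Thévenin) resistance is R₁‖R₂ = 18.03 kΩ.
Fractional drop under load = R_th/(R_th + R_L) = 18.03 / (18.03 + 506) = 0.03441.
So the output falls by 3.44 %.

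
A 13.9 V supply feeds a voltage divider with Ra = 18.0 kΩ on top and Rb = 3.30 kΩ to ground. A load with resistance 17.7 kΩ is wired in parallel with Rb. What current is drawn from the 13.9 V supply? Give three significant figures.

I ≈ 0.669 mA

Rb‖R_L = 2.781 kΩ, so the source sees Ra + Rb‖R_L = 20.78 kΩ.
I = 13.9 V / 20.78 kΩ = 0.669 mA.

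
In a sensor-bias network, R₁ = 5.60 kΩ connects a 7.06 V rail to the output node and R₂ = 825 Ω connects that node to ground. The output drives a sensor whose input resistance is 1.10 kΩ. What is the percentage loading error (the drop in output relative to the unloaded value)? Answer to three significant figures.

39.5 %

Unloaded V = 7.06 × 825/6425 = 0.9065 V.
Loaded: R₂‖R_L = 471.4 Ω, giving V = 7.06 × 471.4/6071 = 0.5482 V.
Drop = (0.9065 − 0.5482) / 0.9065 = 39.5 %.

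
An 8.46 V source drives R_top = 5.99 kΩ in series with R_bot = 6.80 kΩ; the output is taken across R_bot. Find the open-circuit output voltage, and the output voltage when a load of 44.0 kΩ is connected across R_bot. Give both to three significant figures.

Open-circuit: V = 8.46 × 6.80/(5.99 + 6.80) = 4.50 V.
With the load, R_bot becomes R_bot‖R_L = 5.890 kΩ, so V = 8.46 × 5.890/11.88 = 4.19 V.

Unloaded: 4.50 V; loaded: 4.19 V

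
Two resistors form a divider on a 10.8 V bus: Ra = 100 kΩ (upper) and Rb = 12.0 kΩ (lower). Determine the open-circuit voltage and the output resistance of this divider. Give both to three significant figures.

V_th = 1.16 V, R_th = 10.7 kΩ

V_th is the open-circuit tap voltage: 10.8 × 12.0/(100 + 12.0) = 1.16 V.
With the supply zeroed, Ra and Rb appear in parallel from the tap: R_th = Ra‖Rb = (100 × 12.0)/112.0 = 10.7 kΩ.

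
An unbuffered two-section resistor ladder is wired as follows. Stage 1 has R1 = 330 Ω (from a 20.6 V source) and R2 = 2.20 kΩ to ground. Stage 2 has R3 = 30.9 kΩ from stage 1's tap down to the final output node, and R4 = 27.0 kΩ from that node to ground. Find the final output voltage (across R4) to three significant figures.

Stage 2 presents R3+R4 = 57900 Ω as a load on stage 1's tap.
Stage 1's lower leg becomes R2‖(R3+R4) = 2119 Ω, so V_mid = 20.6 × 2119/2449 = 17.82 V.
Stage 2 is itself unloaded: V_out = V_mid × R4/(R3+R4) = 17.82 × 27000/57900 = 8.31 V.

V_out ≈ 8.31 V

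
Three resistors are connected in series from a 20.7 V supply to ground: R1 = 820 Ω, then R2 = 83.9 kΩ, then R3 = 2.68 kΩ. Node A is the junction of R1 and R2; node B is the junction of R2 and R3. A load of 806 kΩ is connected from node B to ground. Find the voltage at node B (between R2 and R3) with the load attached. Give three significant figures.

At node B, R3 is in parallel with the load: R3‖R_L = 2671 Ω.
Below node A the resistance is R2 + (R3‖R_L) = 86570 Ω, so V_A = 20.7 × 86570/87390 = 20.51 V.
Then V_B = V_A × (R3‖R_L)/(R2 + R3‖R_L) = 20.51 × 2671/86570 = 0.633 V.

V ≈ 0.633 V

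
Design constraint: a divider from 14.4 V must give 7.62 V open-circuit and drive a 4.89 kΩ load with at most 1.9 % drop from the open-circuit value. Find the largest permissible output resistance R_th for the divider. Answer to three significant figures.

Loading drop = R_th/(R_th + R_L) ≤ 0.0190, so R_th ≤ R_L · ε/(1−ε) = 4.89 kΩ × 0.0190/0.9810 = 94.7 Ω.

R_th ≤ 94.7 Ω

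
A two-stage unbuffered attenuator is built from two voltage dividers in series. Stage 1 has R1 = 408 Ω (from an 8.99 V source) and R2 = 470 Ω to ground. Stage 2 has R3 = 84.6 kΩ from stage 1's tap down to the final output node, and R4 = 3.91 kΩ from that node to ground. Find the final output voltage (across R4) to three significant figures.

V_out ≈ 0.212 V

Stage 2 presents R3+R4 = 88510 Ω as a load on stage 1's tap.
Stage 1's lower leg becomes R2‖(R3+R4) = 467.5 Ω, so V_mid = 8.99 × 467.5/875.5 = 4.801 V.
Stage 2 is itself unloaded: V_out = V_mid × R4/(R3+R4) = 4.801 × 3910/88510 = 0.212 V.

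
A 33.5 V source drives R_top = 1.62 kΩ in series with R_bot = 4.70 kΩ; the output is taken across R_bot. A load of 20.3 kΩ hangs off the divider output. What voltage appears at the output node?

V_out ≈ 23.5 V

The load sits in parallel with R_bot: R_bot‖R_L = (4.70 × 20.3) / (4.70 + 20.3) = 3.816 kΩ.
V_out = 33.5 × 3.816 / (1.62 + 3.816) = 33.5 × 3.816/5.436 = 23.5 V.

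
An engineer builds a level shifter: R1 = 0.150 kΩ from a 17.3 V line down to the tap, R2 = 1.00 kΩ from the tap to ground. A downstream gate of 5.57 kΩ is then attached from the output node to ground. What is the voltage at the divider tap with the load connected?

The load sits in parallel with R2: R2‖R_L = (1000 × 5570) / (1000 + 5570) = 847.8 Ω.
V_out = 17.3 × 847.8 / (150 + 847.8) = 17.3 × 847.8/997.8 = 14.7 V.
(Unloaded it would have been 15.0 V.)

V_out ≈ 14.7 V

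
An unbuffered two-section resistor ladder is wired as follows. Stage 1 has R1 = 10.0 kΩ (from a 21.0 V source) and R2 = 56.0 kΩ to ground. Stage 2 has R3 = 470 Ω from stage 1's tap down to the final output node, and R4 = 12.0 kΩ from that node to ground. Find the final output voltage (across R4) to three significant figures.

V_out ≈ 10.2 V

Stage 2 presents R3+R4 = 12470 Ω as a load on stage 1's tap.
Stage 1's lower leg becomes R2‖(R3+R4) = 10200 Ω, so V_mid = 21.0 × 10200/20200 = 10.60 V.
Stage 2 is itself unloaded: V_out = V_mid × R4/(R3+R4) = 10.60 × 12000/12470 = 10.2 V.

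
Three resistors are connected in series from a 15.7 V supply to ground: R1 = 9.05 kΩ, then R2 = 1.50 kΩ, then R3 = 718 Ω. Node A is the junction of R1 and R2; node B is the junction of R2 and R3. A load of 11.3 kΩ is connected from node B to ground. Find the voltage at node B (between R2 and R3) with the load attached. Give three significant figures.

V ≈ 0.944 V

At node B, R3 is in parallel with the load: R3‖R_L = 675.1 Ω.
Below node A the resistance is R2 + (R3‖R_L) = 2175 Ω, so V_A = 15.7 × 2175/11230 = 3.042 V.
Then V_B = V_A × (R3‖R_L)/(R2 + R3‖R_L) = 3.042 × 675.1/2175 = 0.944 V.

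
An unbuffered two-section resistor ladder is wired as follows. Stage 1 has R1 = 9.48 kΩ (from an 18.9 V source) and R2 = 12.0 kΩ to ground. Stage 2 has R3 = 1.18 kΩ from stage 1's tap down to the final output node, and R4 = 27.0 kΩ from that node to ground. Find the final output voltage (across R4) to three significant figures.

Stage 2 presents R3+R4 = 28.18 kΩ as a load on stage 1's tap.
Stage 1's lower leg becomes R2‖(R3+R4) = 8.416 kΩ, so V_mid = 18.9 × 8.416/17.90 = 8.888 V.
Stage 2 is itself unloaded: V_out = V_mid × R4/(R3+R4) = 8.888 × 27.0/28.18 = 8.52 V.

V_out ≈ 8.52 V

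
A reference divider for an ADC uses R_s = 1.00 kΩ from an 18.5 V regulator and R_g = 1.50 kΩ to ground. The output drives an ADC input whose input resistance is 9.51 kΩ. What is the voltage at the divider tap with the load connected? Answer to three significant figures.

V_out ≈ 10.4 V

The load sits in parallel with R_g: R_g‖R_L = (1.50 × 9.51) / (1.50 + 9.51) = 1.296 kΩ.
V_out = 18.5 × 1.296 / (1.00 + 1.296) = 18.5 × 1.296/2.296 = 10.4 V.
(Unloaded it would have been 11.1 V.)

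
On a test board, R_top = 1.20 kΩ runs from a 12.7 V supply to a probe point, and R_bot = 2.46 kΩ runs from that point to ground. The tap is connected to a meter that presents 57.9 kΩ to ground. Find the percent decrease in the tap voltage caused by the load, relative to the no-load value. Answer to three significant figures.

1.37 %

The divider's output (Thévenin) resistance is R_top‖R_bot = 0.8066 kΩ.
Fractional drop under load = R_th/(R_th + R_L) = 0.8066 / (0.8066 + 57.9) = 0.01374.
So the output falls by 1.37 %.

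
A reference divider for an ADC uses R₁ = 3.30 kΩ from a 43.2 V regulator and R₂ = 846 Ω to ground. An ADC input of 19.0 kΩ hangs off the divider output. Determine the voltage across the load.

V_out ≈ 8.51 V

The load sits in parallel with R₂: R₂‖R_L = (846 × 19000) / (846 + 19000) = 809.9 Ω.
V_out = 43.2 × 809.9 / (3300 + 809.9) = 43.2 × 809.9/4110 = 8.51 V.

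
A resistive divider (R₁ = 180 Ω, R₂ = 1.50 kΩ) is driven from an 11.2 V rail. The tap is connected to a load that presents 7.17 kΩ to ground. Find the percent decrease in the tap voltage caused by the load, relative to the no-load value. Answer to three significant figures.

The divider's output (Thévenin) resistance is R₁‖R₂ = 160.7 Ω.
Fractional drop under load = R_th/(R_th + R_L) = 160.7 / (160.7 + 7170) = 0.02192.
So the output falls by 2.19 %.

2.19 %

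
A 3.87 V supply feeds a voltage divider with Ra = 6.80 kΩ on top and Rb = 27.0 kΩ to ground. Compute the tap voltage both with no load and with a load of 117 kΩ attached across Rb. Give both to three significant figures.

Open-circuit: V = 3.87 × 27.0/(6.80 + 27.0) = 3.09 V.
With the load, Rb becomes Rb‖R_L = 21.94 kΩ, so V = 3.87 × 21.94/28.74 = 2.95 V.

Unloaded: 3.09 V; loaded: 2.95 V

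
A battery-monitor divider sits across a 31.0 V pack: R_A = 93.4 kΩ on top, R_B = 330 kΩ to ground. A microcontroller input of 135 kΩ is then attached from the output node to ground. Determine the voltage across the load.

The load sits in parallel with R_B: R_B‖R_L = (330 × 135) / (330 + 135) = 95.81 kΩ.
V_out = 31.0 × 95.81 / (93.4 + 95.81) = 31.0 × 95.81/189.2 = 15.7 V.

V_out ≈ 15.7 V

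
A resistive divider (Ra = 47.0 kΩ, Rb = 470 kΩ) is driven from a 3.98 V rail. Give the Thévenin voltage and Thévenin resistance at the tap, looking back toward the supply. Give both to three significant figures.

V_th = 3.62 V, R_th = 42.7 kΩ

V_th is the open-circuit tap voltage: 3.98 × 470/(47.0 + 470) = 3.62 V.
With the supply zeroed, Ra and Rb appear in parallel from the tap: R_th = Ra‖Rb = (47.0 × 470)/517.0 = 42.7 kΩ.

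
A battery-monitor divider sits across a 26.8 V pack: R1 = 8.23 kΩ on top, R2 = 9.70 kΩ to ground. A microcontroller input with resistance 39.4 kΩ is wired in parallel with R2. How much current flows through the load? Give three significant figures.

I_L ≈ 0.331 mA

R2‖R_L = 7.784 kΩ; V_out = 26.8 × 7.784/16.01 = 13.03 V.
I_L = V_out / R_L = 13.03 / 39.4 kΩ = 0.331 mA.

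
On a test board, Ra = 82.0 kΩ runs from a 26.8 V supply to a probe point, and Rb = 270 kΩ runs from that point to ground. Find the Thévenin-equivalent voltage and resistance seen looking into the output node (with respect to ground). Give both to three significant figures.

V_th = 20.6 V, R_th = 62.9 kΩ

V_th is the open-circuit tap voltage: 26.8 × 270/(82.0 + 270) = 20.6 V.
With the supply zeroed, Ra and Rb appear in parallel from the tap: R_th = Ra‖Rb = (82.0 × 270)/352.0 = 62.9 kΩ.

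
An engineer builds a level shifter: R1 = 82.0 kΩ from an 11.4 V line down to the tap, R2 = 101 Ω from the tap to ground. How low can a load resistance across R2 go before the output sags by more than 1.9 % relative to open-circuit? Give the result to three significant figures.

Output resistance R_th = R1‖R2 = (82000 × 101)/82100 = 100.9 Ω.
The fractional drop is R_th/(R_th + R_L); requiring this ≤ 0.0190 gives R_L ≥ R_th(1/0.0190 − 1) = 100.9 × 51.63 = 5.21 kΩ.

R_L(min) ≈ 5.21 kΩ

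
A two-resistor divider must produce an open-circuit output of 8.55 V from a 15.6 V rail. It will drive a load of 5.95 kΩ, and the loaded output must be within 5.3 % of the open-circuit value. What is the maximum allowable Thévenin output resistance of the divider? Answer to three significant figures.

Loading drop = R_th/(R_th + R_L) ≤ 0.0530, so R_th ≤ R_L · ε/(1−ε) = 5.95 kΩ × 0.0530/0.9470 = 333 Ω.
(Any R1, R2 with R2/(R1+R2) = 0.548 and R1‖R2 ≤ 333 Ω will meet the spec.)

R_th ≤ 333 Ω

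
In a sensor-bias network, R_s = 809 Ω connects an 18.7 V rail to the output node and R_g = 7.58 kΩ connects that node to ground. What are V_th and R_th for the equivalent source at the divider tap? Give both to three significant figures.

V_th = 16.9 V, R_th = 731 Ω

V_th is the open-circuit tap voltage: 18.7 × 7580/(809 + 7580) = 16.9 V.
With the supply zeroed, R_s and R_g appear in parallel from the tap: R_th = R_s‖R_g = (809 × 7580)/8389 = 731 Ω.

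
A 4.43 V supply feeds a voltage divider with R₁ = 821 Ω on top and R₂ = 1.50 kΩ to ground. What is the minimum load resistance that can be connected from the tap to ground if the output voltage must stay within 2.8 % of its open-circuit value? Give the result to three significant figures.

R_L(min) ≈ 18.4 kΩ

Output resistance R_th = R₁‖R₂ = (821 × 1500)/2321 = 530.6 Ω.
The fractional drop is R_th/(R_th + R_L); requiring this ≤ 0.0280 gives R_L ≥ R_th(1/0.0280 − 1) = 530.6 × 34.71 = 18.4 kΩ.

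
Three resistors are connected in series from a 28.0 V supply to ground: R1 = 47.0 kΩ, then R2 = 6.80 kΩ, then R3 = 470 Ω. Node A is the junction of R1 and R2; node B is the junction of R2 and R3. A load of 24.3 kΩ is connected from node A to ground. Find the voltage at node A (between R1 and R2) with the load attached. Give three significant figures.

Below node A the series string R2+R3 = 7270 Ω sits in parallel with the 24300 Ω load: 5596 Ω.
V_A = 28.0 × 5596/(47000 + 5596) = 2.98 V.

V ≈ 2.98 V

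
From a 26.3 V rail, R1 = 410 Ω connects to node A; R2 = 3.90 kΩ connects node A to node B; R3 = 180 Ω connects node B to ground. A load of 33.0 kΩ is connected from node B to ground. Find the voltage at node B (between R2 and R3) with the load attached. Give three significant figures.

V ≈ 1.05 V

At node B, R3 is in parallel with the load: R3‖R_L = 179.0 Ω.
Below node A the resistance is R2 + (R3‖R_L) = 4079 Ω, so V_A = 26.3 × 4079/4489 = 23.90 V.
Then V_B = V_A × (R3‖R_L)/(R2 + R3‖R_L) = 23.90 × 179.0/4079 = 1.05 V.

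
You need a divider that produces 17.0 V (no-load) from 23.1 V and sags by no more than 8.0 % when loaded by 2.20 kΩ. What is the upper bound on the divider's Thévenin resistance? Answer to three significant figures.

R_th ≤ 191 Ω

Loading drop = R_th/(R_th + R_L) ≤ 0.0800, so R_th ≤ R_L · ε/(1−ε) = 2.20 kΩ × 0.0800/0.9200 = 191 Ω.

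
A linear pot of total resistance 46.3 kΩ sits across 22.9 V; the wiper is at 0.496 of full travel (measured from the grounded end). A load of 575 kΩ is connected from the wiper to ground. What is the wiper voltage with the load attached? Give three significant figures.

The wiper splits the pot into (1−α)R = 23.34 kΩ above and αR = 22.96 kΩ below.
Lower section ‖ load = 22.08 kΩ.
V_wiper = 22.9 × 22.08/(23.34 + 22.08) = 11.1 V.

V ≈ 11.1 V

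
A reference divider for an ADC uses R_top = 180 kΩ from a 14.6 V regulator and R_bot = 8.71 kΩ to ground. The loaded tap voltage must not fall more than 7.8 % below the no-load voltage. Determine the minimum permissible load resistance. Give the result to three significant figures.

Output resistance R_th = R_top‖R_bot = (180 × 8.71)/188.7 = 8.308 kΩ.
The fractional drop is R_th/(R_th + R_L); requiring this ≤ 0.0780 gives R_L ≥ R_th(1/0.0780 − 1) = 8.308 × 11.82 = 98.2 kΩ.

R_L(min) ≈ 98.2 kΩ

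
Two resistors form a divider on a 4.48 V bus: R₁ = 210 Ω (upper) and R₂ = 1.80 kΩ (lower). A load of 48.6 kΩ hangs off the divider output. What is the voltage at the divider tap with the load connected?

V_out ≈ 4.00 V

The load sits in parallel with R₂: R₂‖R_L = (1800 × 48600) / (1800 + 48600) = 1736 Ω.
V_out = 4.48 × 1736 / (210 + 1736) = 4.48 × 1736/1946 = 4.00 V.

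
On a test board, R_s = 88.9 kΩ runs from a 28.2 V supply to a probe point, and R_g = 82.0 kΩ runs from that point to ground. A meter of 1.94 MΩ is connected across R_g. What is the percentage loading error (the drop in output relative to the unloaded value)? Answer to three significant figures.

The divider's output (Thévenin) resistance is R_s‖R_g = 42.66 kΩ.
Fractional drop under load = R_th/(R_th + R_L) = 42.66 / (42.66 + 1940) = 0.02151.
So the output falls by 2.15 %.

2.15 %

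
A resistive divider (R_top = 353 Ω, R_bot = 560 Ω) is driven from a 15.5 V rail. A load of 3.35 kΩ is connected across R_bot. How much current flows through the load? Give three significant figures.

I_L ≈ 2.67 mA

R_bot‖R_L = 479.8 Ω; V_out = 15.5 × 479.8/832.8 = 8.930 V.
I_L = V_out / R_L = 8.930 / 3.35 kΩ = 2.67 mA.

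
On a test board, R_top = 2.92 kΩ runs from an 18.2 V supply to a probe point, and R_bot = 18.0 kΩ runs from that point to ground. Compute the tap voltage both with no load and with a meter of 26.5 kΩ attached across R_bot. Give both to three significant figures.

Open-circuit: V = 18.2 × 18.0/(2.92 + 18.0) = 15.7 V.
With the load, R_bot becomes R_bot‖R_L = 10.72 kΩ, so V = 18.2 × 10.72/13.64 = 14.3 V.

Unloaded: 15.7 V; loaded: 14.3 V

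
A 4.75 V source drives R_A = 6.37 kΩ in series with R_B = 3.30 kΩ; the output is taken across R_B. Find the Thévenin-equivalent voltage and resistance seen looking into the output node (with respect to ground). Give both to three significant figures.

V_th is the open-circuit tap voltage: 4.75 × 3.30/(6.37 + 3.30) = 1.62 V.
With the supply zeroed, R_A and R_B appear in parallel from the tap: R_th = R_A‖R_B = (6.37 × 3.30)/9.670 = 2.17 kΩ.

V_th = 1.62 V, R_th = 2.17 kΩ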